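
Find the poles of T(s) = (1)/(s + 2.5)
Set denominator = 0: s + 2.5 = 0 → Poles: -2.5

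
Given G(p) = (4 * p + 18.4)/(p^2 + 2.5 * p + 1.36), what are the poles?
Set denominator = 0: p^2 + 2.5*p + 1.36 = (p + 1.7)(p + 0.8) = 0 → Poles: -0.8, -1.7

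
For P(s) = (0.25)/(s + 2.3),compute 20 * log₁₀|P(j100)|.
Substitute s = j*100: P(j100) = 5.74696e-05 - 0.00249868j.
|P(j100)| = sqrt(Re² + Im²) = 0.002499.
20*log₁₀(0.002499) = -52.04 dB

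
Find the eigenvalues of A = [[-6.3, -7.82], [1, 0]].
Eigenvalues solve det(λI - A) = 0.
Characteristic polynomial: λ^2 + 6.3*λ + 7.82 = 0.
Factor: (λ + 4.6)(λ + 1.7) = 0.
Roots: -1.7, -4.6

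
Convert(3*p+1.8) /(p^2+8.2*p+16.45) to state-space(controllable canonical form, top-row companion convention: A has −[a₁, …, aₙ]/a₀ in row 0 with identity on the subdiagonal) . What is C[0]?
Reachable canonical form: C = numerator coefficients (right-aligned, zero-padded to length n).
num = 3*p + 1.8, C = [[3, 1.8]].
C[0] = 3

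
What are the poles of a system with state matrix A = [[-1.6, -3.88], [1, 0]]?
Eigenvalues solve det(λI - A) = 0.
Characteristic polynomial: λ^2 + 1.6*λ + 3.88 = 0.
Roots: -0.8 + 1.8j, -0.8 - 1.8j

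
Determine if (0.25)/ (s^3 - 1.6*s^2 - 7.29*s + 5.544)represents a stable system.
Denominator: s^3 - 1.6*s^2 - 7.29*s + 5.544 = (s - 3.3)(s - 0.7)(s + 2.4). Poles: -2.4, 0.7, 3.3. All Re(p)<0: No (unstable)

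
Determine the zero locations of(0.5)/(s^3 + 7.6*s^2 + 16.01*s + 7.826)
Numerator is a nonzero constant (0.5) → Zeros: none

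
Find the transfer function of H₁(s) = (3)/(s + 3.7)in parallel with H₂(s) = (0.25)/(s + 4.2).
Parallel: H = H₁ + H₂ = (n₁·d₂ + n₂·d₁)/(d₁·d₂).
n₁·d₂ = 3*s + 12.6. n₂·d₁ = 0.25*s + 0.925. Sum = 3.25*s + 13.525. d₁·d₂ = s^2 + 7.9*s + 15.54.
H(s) = (3.25*s + 13.525)/(s^2 + 7.9*s + 15.54)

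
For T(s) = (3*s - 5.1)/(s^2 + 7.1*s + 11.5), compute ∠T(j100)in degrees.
Substitute s = j*100: T(j100) = 0.0026322 - 0.0298474j.
∠T(j100) = atan2(Im, Re) = atan2(-0.0298474, 0.0026322) = -84.96°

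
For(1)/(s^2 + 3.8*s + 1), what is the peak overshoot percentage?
Standard form: ωn²/(s²+2ζωn·s+ωn²) → ωn = 1, ζ = 1.9.
ζ ≥ 1, so the response is non-oscillatory: peak overshoot = 0%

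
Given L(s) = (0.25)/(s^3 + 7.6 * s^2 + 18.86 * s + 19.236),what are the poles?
Set denominator = 0: s^3 + 7.6*s^2 + 18.86*s + 19.236 = (s + 4.2)(s^2 + 3.4*s + 4.58) = 0 → Poles: -1.7 + 1.3j, -1.7 - 1.3j, -4.2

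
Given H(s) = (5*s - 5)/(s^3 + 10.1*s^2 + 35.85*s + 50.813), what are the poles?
Set denominator = 0: s^3 + 10.1*s^2 + 35.85*s + 50.813 = (s + 4.9)(s^2 + 5.2*s + 10.37) = 0 → Poles: -2.6 + 1.9j, -2.6 - 1.9j, -4.9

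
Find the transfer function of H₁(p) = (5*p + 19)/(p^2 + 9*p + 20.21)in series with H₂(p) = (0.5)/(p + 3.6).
Series: H = H₁ · H₂ = (n₁·n₂)/(d₁·d₂).
Num: n₁·n₂ = 2.5*p + 9.5. Den: d₁·d₂ = p^3 + 12.6*p^2 + 52.61*p + 72.756.
H(p) = (2.5*p + 9.5)/(p^3 + 12.6*p^2 + 52.61*p + 72.756)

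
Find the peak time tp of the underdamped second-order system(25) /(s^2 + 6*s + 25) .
Standard form: ωn²/(s²+2ζωn·s+ωn²) → ωn = 5, ζ = 0.6.
ωd = ωn·√(1-ζ²) = 5·√(1-0.6²) = 4.
tp = π/ωd = π/4 = 0.7854 s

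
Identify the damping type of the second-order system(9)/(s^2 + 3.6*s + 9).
Standard form: ωn²/(s²+2ζωn·s+ωn²) gives ωn=3, ζ=0.6.
Underdamped (ζ = 0.6 < 1)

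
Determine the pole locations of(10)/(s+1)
Set denominator = 0: s + 1 = 0 → Poles: -1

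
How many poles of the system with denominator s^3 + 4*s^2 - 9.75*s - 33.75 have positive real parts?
s^3 + 4*s^2 - 9.75*s - 33.75 = (s - 3)(s + 4.5)(s + 2.5). Poles: -2.5, -4.5, 3. RHP poles (Re>0): 1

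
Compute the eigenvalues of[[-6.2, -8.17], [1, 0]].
Eigenvalues solve det(λI - A) = 0.
Characteristic polynomial: λ^2 + 6.2*λ + 8.17 = 0.
Factor: (λ + 4.3)(λ + 1.9) = 0.
Roots: -1.9, -4.3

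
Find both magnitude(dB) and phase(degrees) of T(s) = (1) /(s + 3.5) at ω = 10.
Substitute s = j*10: T(j10) = 0.0311804 - 0.0890869j.
|T| = 20*log₁₀(sqrt(Re²+Im²)) = -20.50 dB.
∠T = atan2(Im, Re) = -70.71°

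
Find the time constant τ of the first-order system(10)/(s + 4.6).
First-order system: τ = -1/pole. Pole = -4.6. τ = -1/(-4.6) = 0.2174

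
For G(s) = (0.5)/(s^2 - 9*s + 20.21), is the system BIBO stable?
Denominator: s^2 - 9*s + 20.21 = (s - 4.7)(s - 4.3). Poles: 4.3, 4.7. All Re(p)<0: No (unstable)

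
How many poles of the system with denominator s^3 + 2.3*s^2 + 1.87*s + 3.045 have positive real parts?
s^3 + 2.3*s^2 + 1.87*s + 3.045 = (s + 2.1)(s^2 + 0.2*s + 1.45). Poles: -0.1 + 1.2j, -0.1 - 1.2j, -2.1. RHP poles (Re>0): 0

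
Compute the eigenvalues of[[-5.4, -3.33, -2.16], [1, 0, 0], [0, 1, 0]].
Eigenvalues solve det(λI - A) = 0.
Characteristic polynomial: λ^3 + 5.4*λ^2 + 3.33*λ + 2.16 = 0.
Factor: (λ + 4.8)(λ^2 + 0.6*λ + 0.45) = 0.
Roots: -0.3 + 0.6j, -0.3 - 0.6j, -4.8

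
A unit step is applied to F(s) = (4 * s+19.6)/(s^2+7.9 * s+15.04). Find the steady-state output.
FVT: lim_{t→∞} y(t) = lim_{s→0} s*Y(s) where Y(s) = F(s)/s.
= lim_{s→0} F(s) = F(0) = num(0)/den(0) = 19.6/15.04 = 1.303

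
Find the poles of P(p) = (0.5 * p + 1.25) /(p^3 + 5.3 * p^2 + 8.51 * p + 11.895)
Set denominator = 0: p^3 + 5.3*p^2 + 8.51*p + 11.895 = (p + 3.9)(p^2 + 1.4*p + 3.05) = 0 → Poles: -0.7 + 1.6j, -0.7 - 1.6j, -3.9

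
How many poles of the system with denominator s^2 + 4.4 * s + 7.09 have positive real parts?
Poles: -2.2 + 1.5j, -2.2 - 1.5j. RHP poles (Re>0): 0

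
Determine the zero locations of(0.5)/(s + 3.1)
Numerator is a nonzero constant (0.5) → Zeros: none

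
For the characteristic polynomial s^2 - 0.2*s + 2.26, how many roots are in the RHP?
Poles: 0.1 + 1.5j, 0.1 - 1.5j. RHP poles (Re>0): 2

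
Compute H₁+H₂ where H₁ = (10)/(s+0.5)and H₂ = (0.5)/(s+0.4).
Parallel: H = H₁ + H₂ = (n₁·d₂ + n₂·d₁)/(d₁·d₂).
n₁·d₂ = 10*s + 4. n₂·d₁ = 0.5*s + 0.25. Sum = 10.5*s + 4.25. d₁·d₂ = s^2 + 0.9*s + 0.2.
H(s) = (10.5*s + 4.25)/(s^2 + 0.9*s + 0.2)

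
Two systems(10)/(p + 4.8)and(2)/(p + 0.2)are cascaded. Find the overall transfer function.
Series: H = H₁ · H₂ = (n₁·n₂)/(d₁·d₂).
Num: n₁·n₂ = 20. Den: d₁·d₂ = p^2 + 5*p + 0.96.
H(p) = (20)/(p^2 + 5*p + 0.96)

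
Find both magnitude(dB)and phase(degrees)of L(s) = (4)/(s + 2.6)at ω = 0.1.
Substitute s = j*0.1: L(j0.1) = 1.53619 - 0.0590842j.
|L| = 20*log₁₀(sqrt(Re²+Im²)) = 3.74 dB.
∠L = atan2(Im, Re) = -2.20°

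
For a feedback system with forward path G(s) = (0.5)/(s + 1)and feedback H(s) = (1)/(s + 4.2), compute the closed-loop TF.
Closed-loop T = G/(1+GH).
Numerator: G_num * H_den = 0.5*s + 2.1.
Denominator: G_den * H_den + G_num * H_num = (s^2 + 5.2*s + 4.2) + (0.5) = s^2 + 5.2*s + 4.7.
T(s) = (0.5*s + 2.1)/(s^2 + 5.2*s + 4.7)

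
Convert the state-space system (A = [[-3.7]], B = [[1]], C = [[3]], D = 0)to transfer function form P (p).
P(p) = C(pI - A)⁻¹B + D.
Characteristic polynomial det(pI - A) = p + 3.7.
Numerator from C·adj(pI-A)·B + D·det(pI-A) = 3.
P(p) = (3)/(p + 3.7)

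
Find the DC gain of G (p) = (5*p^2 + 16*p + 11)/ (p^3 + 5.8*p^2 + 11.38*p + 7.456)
DC gain = G(0) = num(0)/den(0) = 11/7.456 = 1.475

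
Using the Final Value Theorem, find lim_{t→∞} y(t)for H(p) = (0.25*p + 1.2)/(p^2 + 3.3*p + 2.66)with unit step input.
FVT: lim_{t→∞} y(t) = lim_{p→0} p*Y(p) where Y(p) = H(p)/p.
= lim_{p→0} H(p) = H(0) = num(0)/den(0) = 1.2/2.66 = 0.4511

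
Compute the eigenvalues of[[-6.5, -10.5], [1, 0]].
Eigenvalues solve det(λI - A) = 0.
Characteristic polynomial: λ^2 + 6.5*λ + 10.5 = 0.
Factor: (λ + 3)(λ + 3.5) = 0.
Roots: -3, -3.5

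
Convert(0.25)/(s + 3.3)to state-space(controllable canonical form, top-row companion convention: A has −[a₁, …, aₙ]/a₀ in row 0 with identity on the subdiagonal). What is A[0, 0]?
Reachable canonical form for den = s + 3.3: top row of A = -[a₁,a₂,...,aₙ]/a₀, ones on the subdiagonal, zeros elsewhere.
A = [[-3.3]].
A[0,0] = -3.3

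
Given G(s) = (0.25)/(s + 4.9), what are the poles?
Set denominator = 0: s + 4.9 = 0 → Poles: -4.9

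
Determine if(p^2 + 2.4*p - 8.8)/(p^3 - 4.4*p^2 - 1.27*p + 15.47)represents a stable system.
Denominator: p^3 - 4.4*p^2 - 1.27*p + 15.47 = (p - 2.6)(p - 3.5)(p + 1.7). Poles: -1.7, 2.6, 3.5. All Re(p)<0: No (unstable)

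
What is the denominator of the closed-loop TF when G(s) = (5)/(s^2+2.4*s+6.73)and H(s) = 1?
Characteristic poly = G_den * H_den + G_num * H_num = (s^2 + 2.4*s + 6.73) + (5) = s^2 + 2.4*s + 11.73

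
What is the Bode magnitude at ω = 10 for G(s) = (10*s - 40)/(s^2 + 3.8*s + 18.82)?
Substitute s = j*10: G(j10) = 0.877151 - 0.82124j.
|G(j10)| = sqrt(Re² + Im²) = 1.202.
20*log₁₀(1.202) = 1.60 dB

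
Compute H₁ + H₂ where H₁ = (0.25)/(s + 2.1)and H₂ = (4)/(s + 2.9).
Parallel: H = H₁ + H₂ = (n₁·d₂ + n₂·d₁)/(d₁·d₂).
n₁·d₂ = 0.25*s + 0.725. n₂·d₁ = 4*s + 8.4. Sum = 4.25*s + 9.125. d₁·d₂ = s^2 + 5*s + 6.09.
H(s) = (4.25*s + 9.125)/(s^2 + 5*s + 6.09)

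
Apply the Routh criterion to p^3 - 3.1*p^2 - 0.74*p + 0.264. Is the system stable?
Routh array:
p^3: [1, -0.74]; p^2: [-3.1, 0.264]; p^1: [-0.654839]; p^0: [0.264]
First column: [1, -3.1, -0.654839, 0.264]. Sign changes = 2.
No, unstable (2 RHP root(s))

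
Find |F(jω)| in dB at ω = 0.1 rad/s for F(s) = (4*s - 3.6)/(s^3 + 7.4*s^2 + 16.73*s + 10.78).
Substitute s = j*0.1: F(j0.1) = -0.322558 + 0.0877374j.
|F(j0.1)| = sqrt(Re² + Im²) = 0.3343.
20*log₁₀(0.3343) = -9.52 dB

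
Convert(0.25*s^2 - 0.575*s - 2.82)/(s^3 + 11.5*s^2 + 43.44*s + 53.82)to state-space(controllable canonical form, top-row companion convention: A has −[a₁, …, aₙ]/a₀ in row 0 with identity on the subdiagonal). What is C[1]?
Reachable canonical form: C = numerator coefficients (right-aligned, zero-padded to length n).
num = 0.25*s^2 - 0.575*s - 2.82, C = [[0.25, -0.575, -2.82]].
C[1] = -0.575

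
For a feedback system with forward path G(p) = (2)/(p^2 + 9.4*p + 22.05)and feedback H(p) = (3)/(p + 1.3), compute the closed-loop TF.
Closed-loop T = G/(1+GH).
Numerator: G_num * H_den = 2*p + 2.6.
Denominator: G_den * H_den + G_num * H_num = (p^3 + 10.7*p^2 + 34.27*p + 28.665) + (6) = p^3 + 10.7*p^2 + 34.27*p + 34.665.
T(p) = (2*p + 2.6)/(p^3 + 10.7*p^2 + 34.27*p + 34.665)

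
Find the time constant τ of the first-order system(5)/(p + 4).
First-order system: τ = -1/pole. Pole = -4. τ = -1/(-4) = 0.25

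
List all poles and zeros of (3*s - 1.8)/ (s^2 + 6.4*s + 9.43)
Set denominator = 0: s^2 + 6.4*s + 9.43 = (s + 2.3)(s + 4.1) = 0 → Poles: -2.3, -4.1
Set numerator = 0: 3*s - 1.8 = 0 → Zeros: 0.6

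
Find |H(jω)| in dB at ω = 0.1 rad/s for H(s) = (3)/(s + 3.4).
Substitute s = j*0.1: H(j0.1) = 0.88159 - 0.0259291j.
|H(j0.1)| = sqrt(Re² + Im²) = 0.882.
20*log₁₀(0.882) = -1.09 dB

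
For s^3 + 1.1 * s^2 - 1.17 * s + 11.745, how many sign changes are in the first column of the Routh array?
Routh array:
s^3: [1, -1.17]; s^2: [1.1, 11.745]; s^1: [-11.8473]; s^0: [11.745]
First column: [1, 1.1, -11.8473, 11.745]. Sign changes = 2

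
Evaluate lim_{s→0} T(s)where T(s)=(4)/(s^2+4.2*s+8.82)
DC gain = T(0) = num(0)/den(0) = 4/8.82 = 0.4535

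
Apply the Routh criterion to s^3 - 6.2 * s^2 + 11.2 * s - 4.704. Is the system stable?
Routh array:
s^3: [1, 11.2]; s^2: [-6.2, -4.704]; s^1: [10.4413]; s^0: [-4.704]
First column: [1, -6.2, 10.4413, -4.704]. Sign changes = 3.
No, unstable (3 RHP root(s))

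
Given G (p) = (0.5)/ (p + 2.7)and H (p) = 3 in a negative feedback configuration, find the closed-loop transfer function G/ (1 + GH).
Closed-loop T = G/(1+GH).
Numerator: G_num * H_den = 0.5.
Denominator: G_den * H_den + G_num * H_num = (p + 2.7) + (1.5) = p + 4.2.
T(p) = (0.5)/(p + 4.2)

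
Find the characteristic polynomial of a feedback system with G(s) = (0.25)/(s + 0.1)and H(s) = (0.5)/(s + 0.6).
Characteristic poly = G_den * H_den + G_num * H_num = (s^2 + 0.7*s + 0.06) + (0.125) = s^2 + 0.7*s + 0.185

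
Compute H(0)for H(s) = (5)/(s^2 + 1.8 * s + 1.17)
DC gain = H(0) = num(0)/den(0) = 5/1.17 = 4.274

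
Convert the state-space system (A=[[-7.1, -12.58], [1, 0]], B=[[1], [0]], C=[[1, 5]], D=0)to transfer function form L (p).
L(p) = C(pI - A)⁻¹B + D.
Characteristic polynomial det(pI - A) = p^2 + 7.1*p + 12.58.
Numerator from C·adj(pI-A)·B + D·det(pI-A) = p + 5.
L(p) = (p + 5)/(p^2 + 7.1*p + 12.58)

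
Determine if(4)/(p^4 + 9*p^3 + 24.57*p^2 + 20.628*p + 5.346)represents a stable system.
Denominator: p^4 + 9*p^3 + 24.57*p^2 + 20.628*p + 5.346 = (p + 4.5)(p + 0.6)(p + 0.6)(p + 3.3). Poles: -0.6, -0.6, -3.3, -4.5. All Re(p)<0: Yes (stable)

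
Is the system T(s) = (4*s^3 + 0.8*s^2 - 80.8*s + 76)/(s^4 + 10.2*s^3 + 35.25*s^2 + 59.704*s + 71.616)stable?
Denominator: s^4 + 10.2*s^3 + 35.25*s^2 + 59.704*s + 71.616 = (s + 4)(s + 4.8)(s^2 + 1.4*s + 3.73). Poles: -0.7 + 1.8j, -0.7 - 1.8j, -4, -4.8. All Re(p)<0: Yes (stable)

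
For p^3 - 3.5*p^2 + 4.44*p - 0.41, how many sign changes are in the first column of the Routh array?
Routh array:
p^3: [1, 4.44]; p^2: [-3.5, -0.41]; p^1: [4.32286]; p^0: [-0.41]
First column: [1, -3.5, 4.32286, -0.41]. Sign changes = 3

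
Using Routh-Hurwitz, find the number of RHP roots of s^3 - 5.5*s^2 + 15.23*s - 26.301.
Routh array:
s^3: [1, 15.23]; s^2: [-5.5, -26.301]; s^1: [10.448]; s^0: [-26.301]
First column: [1, -5.5, 10.448, -26.301]. Sign changes = RHP roots = 3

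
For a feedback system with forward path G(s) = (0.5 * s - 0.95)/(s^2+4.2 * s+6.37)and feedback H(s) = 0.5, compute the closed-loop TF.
Closed-loop T = G/(1+GH).
Numerator: G_num * H_den = 0.5*s - 0.95.
Denominator: G_den * H_den + G_num * H_num = (s^2 + 4.2*s + 6.37) + (0.25*s - 0.475) = s^2 + 4.45*s + 5.895.
T(s) = (0.5*s - 0.95)/(s^2 + 4.45*s + 5.895)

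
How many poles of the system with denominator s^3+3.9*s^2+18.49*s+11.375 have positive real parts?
s^3 + 3.9*s^2 + 18.49*s + 11.375 = (s + 0.7)(s^2 + 3.2*s + 16.25). Poles: -0.7, -1.6 + 3.7j, -1.6 - 3.7j. RHP poles (Re>0): 0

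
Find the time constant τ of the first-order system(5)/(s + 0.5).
First-order system: τ = -1/pole. Pole = -0.5. τ = -1/(-0.5) = 2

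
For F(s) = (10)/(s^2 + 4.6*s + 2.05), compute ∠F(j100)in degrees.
Substitute s = j*100: F(j100) = -0.000998092 - 4.59217e-05j.
∠F(j100) = atan2(Im, Re) = atan2(-4.59217e-05, -0.000998092) = -177.37°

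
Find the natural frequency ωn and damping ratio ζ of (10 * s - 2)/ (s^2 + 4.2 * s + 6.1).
Underdamped: complex pole -2.1 + 1.3j. ωn = |pole| = 2.47, ζ = -Re(pole)/ωn = 0.8503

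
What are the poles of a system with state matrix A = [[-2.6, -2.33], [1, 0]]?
Eigenvalues solve det(λI - A) = 0.
Characteristic polynomial: λ^2 + 2.6*λ + 2.33 = 0.
Roots: -1.3 + 0.8j, -1.3 - 0.8j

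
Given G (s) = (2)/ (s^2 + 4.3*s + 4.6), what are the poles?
Set denominator = 0: s^2 + 4.3*s + 4.6 = (s + 2.3)(s + 2) = 0 → Poles: -2, -2.3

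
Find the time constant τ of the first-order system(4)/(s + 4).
First-order system: τ = -1/pole. Pole = -4. τ = -1/(-4) = 0.25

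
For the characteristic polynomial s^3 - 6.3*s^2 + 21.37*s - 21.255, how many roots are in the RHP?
s^3 - 6.3*s^2 + 21.37*s - 21.255 = (s - 1.5)(s^2 - 4.8*s + 14.17). Poles: 1.5, 2.4 + 2.9j, 2.4 - 2.9j. RHP poles (Re>0): 3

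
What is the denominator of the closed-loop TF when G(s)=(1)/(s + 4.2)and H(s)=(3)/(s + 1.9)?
Characteristic poly = G_den * H_den + G_num * H_num = (s^2 + 6.1*s + 7.98) + (3) = s^2 + 6.1*s + 10.98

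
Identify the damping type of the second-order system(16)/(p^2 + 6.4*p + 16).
Standard form: ωn²/(p²+2ζωn·p+ωn²) gives ωn=4, ζ=0.8.
Underdamped (ζ = 0.8 < 1)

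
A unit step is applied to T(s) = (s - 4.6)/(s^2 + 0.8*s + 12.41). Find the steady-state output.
FVT: lim_{t→∞} y(t) = lim_{s→0} s*Y(s) where Y(s) = T(s)/s.
= lim_{s→0} T(s) = T(0) = num(0)/den(0) = -4.6/12.41 = -0.3707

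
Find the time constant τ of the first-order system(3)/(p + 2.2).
First-order system: τ = -1/pole. Pole = -2.2. τ = -1/(-2.2) = 0.4545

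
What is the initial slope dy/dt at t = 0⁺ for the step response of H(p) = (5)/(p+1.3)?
IVT: y'(0⁺) = lim_{p→∞} p²·Y(p) = lim_{p→∞} p·H(p).
deg(num) = 0, deg(den) = 1, relative degree = 1, so p·H(p) → (leading num)/(leading den) = 5/1 = 5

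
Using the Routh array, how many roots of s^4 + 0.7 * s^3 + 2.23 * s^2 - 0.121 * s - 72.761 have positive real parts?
Routh array:
s^4: [1, 2.23, -72.761]; s^3: [0.7, -0.121]; s^2: [2.40286, -72.761]; s^1: [21.0757]; s^0: [-72.761]
First column: [1, 0.7, 2.40286, 21.0757, -72.761]. Sign changes = RHP roots = 1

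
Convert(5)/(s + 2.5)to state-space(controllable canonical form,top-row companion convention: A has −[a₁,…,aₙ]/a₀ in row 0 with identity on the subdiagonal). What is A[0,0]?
Reachable canonical form for den = s + 2.5: top row of A = -[a₁,a₂,...,aₙ]/a₀, ones on the subdiagonal, zeros elsewhere.
A = [[-2.5]].
A[0,0] = -2.5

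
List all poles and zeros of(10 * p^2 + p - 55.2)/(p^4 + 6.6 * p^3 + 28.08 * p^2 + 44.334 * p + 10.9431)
Set denominator = 0: p^4 + 6.6*p^3 + 28.08*p^2 + 44.334*p + 10.9431 = (p + 2.1)(p + 0.3)(p^2 + 4.2*p + 17.37) = 0 → Poles: -0.3, -2.1, -2.1 + 3.6j, -2.1 - 3.6j
Set numerator = 0: 10*p^2 + p - 55.2 = 10*(p - 2.3)(p + 2.4) = 0 → Zeros: -2.4, 2.3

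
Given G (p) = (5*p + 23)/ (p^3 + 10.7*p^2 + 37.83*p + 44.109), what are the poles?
Set denominator = 0: p^3 + 10.7*p^2 + 37.83*p + 44.109 = (p + 3.9)(p + 2.9)(p + 3.9) = 0 → Poles: -2.9, -3.9, -3.9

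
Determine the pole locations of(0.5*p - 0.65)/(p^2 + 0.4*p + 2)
Set denominator = 0: p^2 + 0.4*p + 2 = 0 → Poles: -0.2 + 1.4j, -0.2 - 1.4j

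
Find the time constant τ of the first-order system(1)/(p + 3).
First-order system: τ = -1/pole. Pole = -3. τ = -1/(-3) = 0.3333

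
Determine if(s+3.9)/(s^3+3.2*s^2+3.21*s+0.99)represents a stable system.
Denominator: s^3 + 3.2*s^2 + 3.21*s + 0.99 = (s + 1.1)(s + 0.6)(s + 1.5). Poles: -0.6, -1.1, -1.5. All Re(p)<0: Yes (stable)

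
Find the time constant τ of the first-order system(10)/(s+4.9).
First-order system: τ = -1/pole. Pole = -4.9. τ = -1/(-4.9) = 0.2041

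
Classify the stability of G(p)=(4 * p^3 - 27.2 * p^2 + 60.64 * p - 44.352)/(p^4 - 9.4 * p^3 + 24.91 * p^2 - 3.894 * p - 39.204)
Denominator: p^4 - 9.4*p^3 + 24.91*p^2 - 3.894*p - 39.204 = (p - 4.4)(p - 3.3)(p - 2.7)(p + 1). Poles: -1, 2.7, 3.3, 4.4. Unstable (3 pole(s) in RHP)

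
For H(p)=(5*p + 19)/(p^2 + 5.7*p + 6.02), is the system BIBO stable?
Denominator: p^2 + 5.7*p + 6.02 = (p + 1.4)(p + 4.3). Poles: -1.4, -4.3. All Re(p)<0: Yes (stable)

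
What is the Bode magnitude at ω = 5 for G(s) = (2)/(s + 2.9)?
Substitute s = j*5: G(j5) = 0.173601 - 0.299312j.
|G(j5)| = sqrt(Re² + Im²) = 0.346.
20*log₁₀(0.346) = -9.22 dB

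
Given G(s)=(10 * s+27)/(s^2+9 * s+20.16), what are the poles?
Set denominator = 0: s^2 + 9*s + 20.16 = (s + 4.8)(s + 4.2) = 0 → Poles: -4.2, -4.8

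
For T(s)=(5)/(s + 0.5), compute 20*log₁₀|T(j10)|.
Substitute s = j*10: T(j10) = 0.0249377 - 0.498753j.
|T(j10)| = sqrt(Re² + Im²) = 0.4994.
20*log₁₀(0.4994) = -6.03 dB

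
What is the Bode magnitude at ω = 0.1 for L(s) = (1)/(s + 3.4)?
Substitute s = j*0.1: L(j0.1) = 0.293863 - 0.00864304j.
|L(j0.1)| = sqrt(Re² + Im²) = 0.294.
20*log₁₀(0.294) = -10.63 dB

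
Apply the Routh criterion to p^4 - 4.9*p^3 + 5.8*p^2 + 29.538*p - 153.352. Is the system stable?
Routh array:
p^4: [1, 5.8, -153.352]; p^3: [-4.9, 29.538]; p^2: [11.8282, -153.352]; p^1: [-33.9904]; p^0: [-153.352]
First column: [1, -4.9, 11.8282, -33.9904, -153.352]. Sign changes = 3.
No, unstable (3 RHP root(s))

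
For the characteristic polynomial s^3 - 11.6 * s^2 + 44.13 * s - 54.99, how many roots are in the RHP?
s^3 - 11.6*s^2 + 44.13*s - 54.99 = (s - 4.7)(s - 3)(s - 3.9). Poles: 3, 3.9, 4.7. RHP poles (Re>0): 3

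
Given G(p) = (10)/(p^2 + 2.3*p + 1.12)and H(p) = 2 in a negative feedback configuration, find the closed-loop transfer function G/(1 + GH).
Closed-loop T = G/(1+GH).
Numerator: G_num * H_den = 10.
Denominator: G_den * H_den + G_num * H_num = (p^2 + 2.3*p + 1.12) + (20) = p^2 + 2.3*p + 21.12.
T(p) = (10)/(p^2 + 2.3*p + 21.12)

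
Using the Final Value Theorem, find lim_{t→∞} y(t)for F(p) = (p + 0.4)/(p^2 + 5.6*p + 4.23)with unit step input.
FVT: lim_{t→∞} y(t) = lim_{p→0} p*Y(p) where Y(p) = F(p)/p.
= lim_{p→0} F(p) = F(0) = num(0)/den(0) = 0.4/4.23 = 0.09456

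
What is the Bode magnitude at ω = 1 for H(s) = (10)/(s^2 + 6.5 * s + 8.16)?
Substitute s = j*1: H(j1) = 0.765648 - 0.695071j.
|H(j1)| = sqrt(Re² + Im²) = 1.034.
20*log₁₀(1.034) = 0.29 dB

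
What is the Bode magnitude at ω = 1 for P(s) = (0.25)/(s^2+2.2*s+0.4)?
Substitute s = j*1: P(j1) = -0.0288462 - 0.105769j.
|P(j1)| = sqrt(Re² + Im²) = 0.1096.
20*log₁₀(0.1096) = -19.20 dB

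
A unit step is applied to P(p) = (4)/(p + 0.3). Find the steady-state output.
FVT: lim_{t→∞} y(t) = lim_{p→0} p*Y(p) where Y(p) = P(p)/p.
= lim_{p→0} P(p) = P(0) = num(0)/den(0) = 4/0.3 = 13.33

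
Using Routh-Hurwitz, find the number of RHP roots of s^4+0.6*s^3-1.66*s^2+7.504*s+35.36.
Routh array:
s^4: [1, -1.66, 35.36]; s^3: [0.6, 7.504]; s^2: [-14.1667, 35.36]; s^1: [9.0016]; s^0: [35.36]
First column: [1, 0.6, -14.1667, 9.0016, 35.36]. Sign changes = RHP roots = 2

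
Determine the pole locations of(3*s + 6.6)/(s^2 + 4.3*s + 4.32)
Set denominator = 0: s^2 + 4.3*s + 4.32 = (s + 2.7)(s + 1.6) = 0 → Poles: -1.6, -2.7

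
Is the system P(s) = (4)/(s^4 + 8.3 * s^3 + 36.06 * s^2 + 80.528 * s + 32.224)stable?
Denominator: s^4 + 8.3*s^3 + 36.06*s^2 + 80.528*s + 32.224 = (s + 0.5)(s + 3.8)(s^2 + 4*s + 16.96). Poles: -0.5, -2 + 3.6j, -2 - 3.6j, -3.8. All Re(p)<0: Yes (stable)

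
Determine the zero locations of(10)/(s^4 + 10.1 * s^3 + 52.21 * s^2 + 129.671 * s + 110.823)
Numerator is a nonzero constant (10) → Zeros: none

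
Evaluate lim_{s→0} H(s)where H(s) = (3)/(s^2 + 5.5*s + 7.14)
DC gain = H(0) = num(0)/den(0) = 3/7.14 = 0.4202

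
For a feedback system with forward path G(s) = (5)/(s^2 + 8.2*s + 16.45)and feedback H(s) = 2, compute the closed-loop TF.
Closed-loop T = G/(1+GH).
Numerator: G_num * H_den = 5.
Denominator: G_den * H_den + G_num * H_num = (s^2 + 8.2*s + 16.45) + (10) = s^2 + 8.2*s + 26.45.
T(s) = (5)/(s^2 + 8.2*s + 26.45)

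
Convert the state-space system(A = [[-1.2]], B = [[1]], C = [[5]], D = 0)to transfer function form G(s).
G(s) = C(sI - A)⁻¹B + D.
Characteristic polynomial det(sI - A) = s + 1.2.
Numerator from C·adj(sI-A)·B + D·det(sI-A) = 5.
G(s) = (5)/(s + 1.2)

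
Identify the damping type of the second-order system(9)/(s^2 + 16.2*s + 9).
Standard form: ωn²/(s²+2ζωn·s+ωn²) gives ωn=3, ζ=2.7.
Overdamped (ζ = 2.7 > 1)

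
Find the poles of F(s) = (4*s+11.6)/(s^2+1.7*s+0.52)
Set denominator = 0: s^2 + 1.7*s + 0.52 = (s + 0.4)(s + 1.3) = 0 → Poles: -0.4, -1.3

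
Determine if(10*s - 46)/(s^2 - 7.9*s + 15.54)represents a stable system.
Denominator: s^2 - 7.9*s + 15.54 = (s - 4.2)(s - 3.7). Poles: 3.7, 4.2. All Re(p)<0: No (unstable)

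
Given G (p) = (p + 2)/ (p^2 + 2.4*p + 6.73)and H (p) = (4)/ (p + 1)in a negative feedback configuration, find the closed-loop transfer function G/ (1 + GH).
Closed-loop T = G/(1+GH).
Numerator: G_num * H_den = p^2 + 3*p + 2.
Denominator: G_den * H_den + G_num * H_num = (p^3 + 3.4*p^2 + 9.13*p + 6.73) + (4*p + 8) = p^3 + 3.4*p^2 + 13.13*p + 14.73.
T(p) = (p^2 + 3*p + 2)/(p^3 + 3.4*p^2 + 13.13*p + 14.73)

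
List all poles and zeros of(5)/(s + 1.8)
Set denominator = 0: s + 1.8 = 0 → Poles: -1.8
Numerator is a nonzero constant (5) → Zeros: none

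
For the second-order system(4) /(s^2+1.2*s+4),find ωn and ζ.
Standard form: ωn²/(s²+2ζωn·s+ωn²).
const=4=ωn² → ωn=2, s coeff=1.2=2ζωn → ζ=0.3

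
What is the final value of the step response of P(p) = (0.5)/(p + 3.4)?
FVT: lim_{t→∞} y(t) = lim_{p→0} p*Y(p) where Y(p) = P(p)/p.
= lim_{p→0} P(p) = P(0) = num(0)/den(0) = 0.5/3.4 = 0.1471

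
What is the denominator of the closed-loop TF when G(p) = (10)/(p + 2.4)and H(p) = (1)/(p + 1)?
Characteristic poly = G_den * H_den + G_num * H_num = (p^2 + 3.4*p + 2.4) + (10) = p^2 + 3.4*p + 12.4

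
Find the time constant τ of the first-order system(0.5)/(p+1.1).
First-order system: τ = -1/pole. Pole = -1.1. τ = -1/(-1.1) = 0.9091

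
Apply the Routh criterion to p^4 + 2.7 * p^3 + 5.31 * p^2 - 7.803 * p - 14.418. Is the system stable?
Routh array:
p^4: [1, 5.31, -14.418]; p^3: [2.7, -7.803]; p^2: [8.2, -14.418]; p^1: [-3.05561]; p^0: [-14.418]
First column: [1, 2.7, 8.2, -3.05561, -14.418]. Sign changes = 1.
No, unstable (1 RHP root(s))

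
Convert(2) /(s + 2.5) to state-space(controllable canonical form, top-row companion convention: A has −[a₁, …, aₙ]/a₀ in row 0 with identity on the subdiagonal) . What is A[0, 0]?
Reachable canonical form for den = s + 2.5: top row of A = -[a₁,a₂,...,aₙ]/a₀, ones on the subdiagonal, zeros elsewhere.
A = [[-2.5]].
A[0,0] = -2.5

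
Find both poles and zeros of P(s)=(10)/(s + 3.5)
Set denominator = 0: s + 3.5 = 0 → Poles: -3.5
Numerator is a nonzero constant (10) → Zeros: none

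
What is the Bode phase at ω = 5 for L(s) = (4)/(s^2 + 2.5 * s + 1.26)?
Substitute s = j*5: L(j5) = -0.131919 - 0.0694601j.
∠L(j5) = atan2(Im, Re) = atan2(-0.0694601, -0.131919) = -152.23°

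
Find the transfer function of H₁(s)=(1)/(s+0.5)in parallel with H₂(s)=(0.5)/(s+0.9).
Parallel: H = H₁ + H₂ = (n₁·d₂ + n₂·d₁)/(d₁·d₂).
n₁·d₂ = s + 0.9. n₂·d₁ = 0.5*s + 0.25. Sum = 1.5*s + 1.15. d₁·d₂ = s^2 + 1.4*s + 0.45.
H(s) = (1.5*s + 1.15)/(s^2 + 1.4*s + 0.45)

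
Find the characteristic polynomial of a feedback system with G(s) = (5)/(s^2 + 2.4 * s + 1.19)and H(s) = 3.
Characteristic poly = G_den * H_den + G_num * H_num = (s^2 + 2.4*s + 1.19) + (15) = s^2 + 2.4*s + 16.19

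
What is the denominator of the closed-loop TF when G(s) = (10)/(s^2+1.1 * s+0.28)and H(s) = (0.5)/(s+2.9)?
Characteristic poly = G_den * H_den + G_num * H_num = (s^3 + 4*s^2 + 3.47*s + 0.812) + (5) = s^3 + 4*s^2 + 3.47*s + 5.812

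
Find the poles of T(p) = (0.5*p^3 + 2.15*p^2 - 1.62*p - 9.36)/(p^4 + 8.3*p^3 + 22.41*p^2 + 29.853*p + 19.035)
Set denominator = 0: p^4 + 8.3*p^3 + 22.41*p^2 + 29.853*p + 19.035 = (p + 4.7)(p + 1.8)(p^2 + 1.8*p + 2.25) = 0 → Poles: -0.9 + 1.2j, -0.9 - 1.2j, -1.8, -4.7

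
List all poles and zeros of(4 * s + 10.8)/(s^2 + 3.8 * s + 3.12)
Set denominator = 0: s^2 + 3.8*s + 3.12 = (s + 2.6)(s + 1.2) = 0 → Poles: -1.2, -2.6
Set numerator = 0: 4*s + 10.8 = 0 → Zeros: -2.7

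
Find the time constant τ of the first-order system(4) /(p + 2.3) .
First-order system: τ = -1/pole. Pole = -2.3. τ = -1/(-2.3) = 0.4348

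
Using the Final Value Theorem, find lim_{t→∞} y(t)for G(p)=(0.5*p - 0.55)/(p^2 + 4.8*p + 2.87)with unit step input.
FVT: lim_{t→∞} y(t) = lim_{p→0} p*Y(p) where Y(p) = G(p)/p.
= lim_{p→0} G(p) = G(0) = num(0)/den(0) = -0.55/2.87 = -0.1916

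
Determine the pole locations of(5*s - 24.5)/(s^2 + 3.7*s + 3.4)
Set denominator = 0: s^2 + 3.7*s + 3.4 = (s + 1.7)(s + 2) = 0 → Poles: -1.7, -2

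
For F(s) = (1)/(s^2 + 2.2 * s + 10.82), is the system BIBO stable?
Denominator: s^2 + 2.2*s + 10.82. Poles: -1.1 + 3.1j, -1.1 - 3.1j. All Re(p)<0: Yes (stable)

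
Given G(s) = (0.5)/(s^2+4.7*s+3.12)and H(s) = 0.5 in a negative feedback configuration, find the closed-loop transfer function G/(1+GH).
Closed-loop T = G/(1+GH).
Numerator: G_num * H_den = 0.5.
Denominator: G_den * H_den + G_num * H_num = (s^2 + 4.7*s + 3.12) + (0.25) = s^2 + 4.7*s + 3.37.
T(s) = (0.5)/(s^2 + 4.7*s + 3.37)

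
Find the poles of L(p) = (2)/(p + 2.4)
Set denominator = 0: p + 2.4 = 0 → Poles: -2.4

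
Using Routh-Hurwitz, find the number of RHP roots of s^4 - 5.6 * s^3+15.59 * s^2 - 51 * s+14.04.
Routh array:
s^4: [1, 15.59, 14.04]; s^3: [-5.6, -51]; s^2: [6.48286, 14.04]; s^1: [-38.872]; s^0: [14.04]
First column: [1, -5.6, 6.48286, -38.872, 14.04]. Sign changes = RHP roots = 4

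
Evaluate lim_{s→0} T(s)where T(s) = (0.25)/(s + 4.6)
DC gain = T(0) = num(0)/den(0) = 0.25/4.6 = 0.05435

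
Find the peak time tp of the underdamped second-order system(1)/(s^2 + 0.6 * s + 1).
Standard form: ωn²/(s²+2ζωn·s+ωn²) → ωn = 1, ζ = 0.3.
ωd = ωn·√(1-ζ²) = 1·√(1-0.3²) = 0.9539.
tp = π/ωd = π/0.9539 = 3.293 s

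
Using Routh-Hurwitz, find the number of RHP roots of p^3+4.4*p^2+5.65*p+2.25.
Routh array:
p^3: [1, 5.65]; p^2: [4.4, 2.25]; p^1: [5.13864]; p^0: [2.25]
First column: [1, 4.4, 5.13864, 2.25]. Sign changes = RHP roots = 0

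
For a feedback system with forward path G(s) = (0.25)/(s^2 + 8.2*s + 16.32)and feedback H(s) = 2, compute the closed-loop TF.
Closed-loop T = G/(1+GH).
Numerator: G_num * H_den = 0.25.
Denominator: G_den * H_den + G_num * H_num = (s^2 + 8.2*s + 16.32) + (0.5) = s^2 + 8.2*s + 16.82.
T(s) = (0.25)/(s^2 + 8.2*s + 16.82)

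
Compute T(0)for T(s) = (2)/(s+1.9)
DC gain = T(0) = num(0)/den(0) = 2/1.9 = 1.053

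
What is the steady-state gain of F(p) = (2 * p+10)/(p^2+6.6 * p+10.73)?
DC gain = F(0) = num(0)/den(0) = 10/10.73 = 0.932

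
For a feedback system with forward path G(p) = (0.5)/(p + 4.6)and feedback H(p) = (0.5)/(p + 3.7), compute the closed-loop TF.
Closed-loop T = G/(1+GH).
Numerator: G_num * H_den = 0.5*p + 1.85.
Denominator: G_den * H_den + G_num * H_num = (p^2 + 8.3*p + 17.02) + (0.25) = p^2 + 8.3*p + 17.27.
T(p) = (0.5*p + 1.85)/(p^2 + 8.3*p + 17.27)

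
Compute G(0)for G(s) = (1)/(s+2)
DC gain = G(0) = num(0)/den(0) = 1/2 = 0.5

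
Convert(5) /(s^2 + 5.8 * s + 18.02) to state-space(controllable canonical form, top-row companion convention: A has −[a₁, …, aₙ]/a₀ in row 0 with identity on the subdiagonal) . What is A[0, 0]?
Reachable canonical form for den = s^2 + 5.8*s + 18.02: top row of A = -[a₁,a₂,...,aₙ]/a₀, ones on the subdiagonal, zeros elsewhere.
A = [[-5.8, -18.02], [1, 0]].
A[0,0] = -5.8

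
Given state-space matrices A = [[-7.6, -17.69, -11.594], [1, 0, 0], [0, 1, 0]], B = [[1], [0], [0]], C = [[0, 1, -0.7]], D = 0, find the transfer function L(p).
L(p) = C(pI - A)⁻¹B + D.
Characteristic polynomial det(pI - A) = p^3 + 7.6*p^2 + 17.69*p + 11.594.
Numerator from C·adj(pI-A)·B + D·det(pI-A) = p - 0.7.
L(p) = (p - 0.7)/(p^3 + 7.6*p^2 + 17.69*p + 11.594)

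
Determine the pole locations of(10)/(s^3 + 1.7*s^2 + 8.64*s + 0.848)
Set denominator = 0: s^3 + 1.7*s^2 + 8.64*s + 0.848 = (s + 0.1)(s^2 + 1.6*s + 8.48) = 0 → Poles: -0.1, -0.8 + 2.8j, -0.8 - 2.8j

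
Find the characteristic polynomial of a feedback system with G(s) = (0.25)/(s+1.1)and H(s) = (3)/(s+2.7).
Characteristic poly = G_den * H_den + G_num * H_num = (s^2 + 3.8*s + 2.97) + (0.75) = s^2 + 3.8*s + 3.72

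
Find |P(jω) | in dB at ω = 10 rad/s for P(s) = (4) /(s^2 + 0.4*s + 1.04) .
Substitute s = j*10: P(j10) = -0.0403544 - 0.00163114j.
|P(j10)| = sqrt(Re² + Im²) = 0.04039.
20*log₁₀(0.04039) = -27.88 dB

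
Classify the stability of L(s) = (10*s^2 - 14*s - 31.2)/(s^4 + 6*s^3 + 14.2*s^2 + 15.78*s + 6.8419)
Denominator: s^4 + 6*s^3 + 14.2*s^2 + 15.78*s + 6.8419 = (s + 1.3)(s + 1.9)(s^2 + 2.8*s + 2.77). Poles: -1.3, -1.4 + 0.9j, -1.4 - 0.9j, -1.9. Stable (all poles in LHP)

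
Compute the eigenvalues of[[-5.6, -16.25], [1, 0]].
Eigenvalues solve det(λI - A) = 0.
Characteristic polynomial: λ^2 + 5.6*λ + 16.25 = 0.
Roots: -2.8 + 2.9j, -2.8 - 2.9j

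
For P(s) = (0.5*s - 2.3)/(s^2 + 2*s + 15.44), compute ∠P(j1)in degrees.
Substitute s = j*1: P(j1) = -0.151576 + 0.05562j.
∠P(j1) = atan2(Im, Re) = atan2(0.05562, -0.151576) = 159.85°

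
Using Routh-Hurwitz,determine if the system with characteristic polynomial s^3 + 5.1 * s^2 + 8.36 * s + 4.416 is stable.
Routh array:
s^3: [1, 8.36]; s^2: [5.1, 4.416]; s^1: [7.49412]; s^0: [4.416]
First column: [1, 5.1, 7.49412, 4.416]. Sign changes = 0.
Yes, stable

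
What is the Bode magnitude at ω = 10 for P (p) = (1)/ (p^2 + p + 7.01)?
Substitute p = j*10: P(j10) = -0.0106309 - 0.00114323j.
|P(j10)| = sqrt(Re² + Im²) = 0.01069.
20*log₁₀(0.01069) = -39.42 dB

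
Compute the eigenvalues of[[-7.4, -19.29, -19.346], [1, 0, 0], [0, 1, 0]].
Eigenvalues solve det(λI - A) = 0.
Characteristic polynomial: λ^3 + 7.4*λ^2 + 19.29*λ + 19.346 = 0.
Factor: (λ + 3.4)(λ^2 + 4*λ + 5.69) = 0.
Roots: -2 + 1.3j, -2 - 1.3j, -3.4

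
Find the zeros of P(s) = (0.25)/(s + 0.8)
Numerator is a nonzero constant (0.25) → Zeros: none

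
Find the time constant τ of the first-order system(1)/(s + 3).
First-order system: τ = -1/pole. Pole = -3. τ = -1/(-3) = 0.3333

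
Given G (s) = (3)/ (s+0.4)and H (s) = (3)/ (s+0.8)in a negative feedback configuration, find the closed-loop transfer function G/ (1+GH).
Closed-loop T = G/(1+GH).
Numerator: G_num * H_den = 3*s + 2.4.
Denominator: G_den * H_den + G_num * H_num = (s^2 + 1.2*s + 0.32) + (9) = s^2 + 1.2*s + 9.32.
T(s) = (3*s + 2.4)/(s^2 + 1.2*s + 9.32)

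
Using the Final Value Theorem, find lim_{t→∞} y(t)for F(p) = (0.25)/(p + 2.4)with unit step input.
FVT: lim_{t→∞} y(t) = lim_{p→0} p*Y(p) where Y(p) = F(p)/p.
= lim_{p→0} F(p) = F(0) = num(0)/den(0) = 0.25/2.4 = 0.1042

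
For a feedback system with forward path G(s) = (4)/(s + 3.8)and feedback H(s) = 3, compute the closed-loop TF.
Closed-loop T = G/(1+GH).
Numerator: G_num * H_den = 4.
Denominator: G_den * H_den + G_num * H_num = (s + 3.8) + (12) = s + 15.8.
T(s) = (4)/(s + 15.8)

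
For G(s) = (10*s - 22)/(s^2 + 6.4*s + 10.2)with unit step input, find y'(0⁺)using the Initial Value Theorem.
IVT: y'(0⁺) = lim_{s→∞} s²·Y(s) = lim_{s→∞} s·G(s).
deg(num) = 1, deg(den) = 2, relative degree = 1, so s·G(s) → (leading num)/(leading den) = 10/1 = 10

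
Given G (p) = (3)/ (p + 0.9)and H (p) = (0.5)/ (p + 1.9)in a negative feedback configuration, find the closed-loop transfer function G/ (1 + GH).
Closed-loop T = G/(1+GH).
Numerator: G_num * H_den = 3*p + 5.7.
Denominator: G_den * H_den + G_num * H_num = (p^2 + 2.8*p + 1.71) + (1.5) = p^2 + 2.8*p + 3.21.
T(p) = (3*p + 5.7)/(p^2 + 2.8*p + 3.21)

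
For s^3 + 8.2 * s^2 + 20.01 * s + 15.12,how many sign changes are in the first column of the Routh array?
Routh array:
s^3: [1, 20.01]; s^2: [8.2, 15.12]; s^1: [18.1661]; s^0: [15.12]
First column: [1, 8.2, 18.1661, 15.12]. Sign changes = 0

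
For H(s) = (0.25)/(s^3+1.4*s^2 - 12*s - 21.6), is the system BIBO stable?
Denominator: s^3 + 1.4*s^2 - 12*s - 21.6 = (s - 3.6)(s + 3)(s + 2). Poles: -2, -3, 3.6. All Re(p)<0: No (unstable)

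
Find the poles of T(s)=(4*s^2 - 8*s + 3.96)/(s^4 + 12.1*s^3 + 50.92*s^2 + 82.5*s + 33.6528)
Set denominator = 0: s^4 + 12.1*s^3 + 50.92*s^2 + 82.5*s + 33.6528 = (s + 3.8)(s + 0.6)(s + 4.1)(s + 3.6) = 0 → Poles: -0.6, -3.6, -3.8, -4.1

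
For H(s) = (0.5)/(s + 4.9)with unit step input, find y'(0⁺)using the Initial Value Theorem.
IVT: y'(0⁺) = lim_{s→∞} s²·Y(s) = lim_{s→∞} s·H(s).
deg(num) = 0, deg(den) = 1, relative degree = 1, so s·H(s) → (leading num)/(leading den) = 0.5/1 = 0.5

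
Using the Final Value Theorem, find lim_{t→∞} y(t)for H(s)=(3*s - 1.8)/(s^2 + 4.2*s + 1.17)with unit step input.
FVT: lim_{t→∞} y(t) = lim_{s→0} s*Y(s) where Y(s) = H(s)/s.
= lim_{s→0} H(s) = H(0) = num(0)/den(0) = -1.8/1.17 = -1.538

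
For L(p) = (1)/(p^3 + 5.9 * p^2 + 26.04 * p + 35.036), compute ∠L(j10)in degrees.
Substitute p = j*10: L(j10) = -0.000649086 + 0.000865036j.
∠L(j10) = atan2(Im, Re) = atan2(0.000865036, -0.000649086) = 126.88° (principal value).
Summing the individual angle contributions Σ∠(j10 − zᵢ) − Σ∠(j10 − pₖ) over the 0 zero(s) and 3 pole(s), each followed continuously from ω = 0 (DC phase referenced to (−180°, 180°]), gives -233.12°, i.e. the principal value - 360°. Continuous Bode phase = -233.12°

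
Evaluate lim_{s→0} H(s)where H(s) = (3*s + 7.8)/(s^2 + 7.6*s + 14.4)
DC gain = H(0) = num(0)/den(0) = 7.8/14.4 = 0.5417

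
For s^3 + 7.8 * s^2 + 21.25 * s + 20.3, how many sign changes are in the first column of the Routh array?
Routh array:
s^3: [1, 21.25]; s^2: [7.8, 20.3]; s^1: [18.6474]; s^0: [20.3]
First column: [1, 7.8, 18.6474, 20.3]. Sign changes = 0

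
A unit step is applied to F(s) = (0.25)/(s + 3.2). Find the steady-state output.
FVT: lim_{t→∞} y(t) = lim_{s→0} s*Y(s) where Y(s) = F(s)/s.
= lim_{s→0} F(s) = F(0) = num(0)/den(0) = 0.25/3.2 = 0.07812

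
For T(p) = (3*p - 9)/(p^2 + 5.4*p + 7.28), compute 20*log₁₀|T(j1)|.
Substitute p = j*1: T(j1) = -0.587769 + 0.983113j.
|T(j1)| = sqrt(Re² + Im²) = 1.145.
20*log₁₀(1.145) = 1.18 dB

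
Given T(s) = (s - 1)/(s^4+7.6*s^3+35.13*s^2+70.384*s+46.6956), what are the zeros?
Set numerator = 0: s - 1 = 0 → Zeros: 1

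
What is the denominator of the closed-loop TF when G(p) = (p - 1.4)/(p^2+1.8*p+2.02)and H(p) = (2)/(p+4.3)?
Characteristic poly = G_den * H_den + G_num * H_num = (p^3 + 6.1*p^2 + 9.76*p + 8.686) + (2*p - 2.8) = p^3 + 6.1*p^2 + 11.76*p + 5.886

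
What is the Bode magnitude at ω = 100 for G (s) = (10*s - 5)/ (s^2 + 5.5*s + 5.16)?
Substitute s = j*100: G(j100) = 0.00598781 - 0.0997221j.
|G(j100)| = sqrt(Re² + Im²) = 0.0999.
20*log₁₀(0.0999) = -20.01 dB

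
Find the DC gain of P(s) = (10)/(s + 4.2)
DC gain = P(0) = num(0)/den(0) = 10/4.2 = 2.381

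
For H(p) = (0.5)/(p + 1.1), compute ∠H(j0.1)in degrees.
Substitute p = j*0.1: H(j0.1) = 0.45082 - 0.0409836j.
∠H(j0.1) = atan2(Im, Re) = atan2(-0.0409836, 0.45082) = -5.19°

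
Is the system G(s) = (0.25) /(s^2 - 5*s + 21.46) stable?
Denominator: s^2 - 5*s + 21.46. Poles: 2.5 + 3.9j, 2.5 - 3.9j. All Re(p)<0: No (unstable)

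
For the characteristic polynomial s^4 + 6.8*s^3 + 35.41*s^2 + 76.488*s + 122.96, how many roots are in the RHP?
s^4 + 6.8*s^3 + 35.41*s^2 + 76.488*s + 122.96 = (s^2 + 4*s + 16.96)(s^2 + 2.8*s + 7.25). Poles: -1.4 + 2.3j, -1.4 - 2.3j, -2 + 3.6j, -2 - 3.6j. RHP poles (Re>0): 0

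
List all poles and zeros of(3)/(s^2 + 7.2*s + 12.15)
Set denominator = 0: s^2 + 7.2*s + 12.15 = (s + 4.5)(s + 2.7) = 0 → Poles: -2.7, -4.5
Numerator is a nonzero constant (3) → Zeros: none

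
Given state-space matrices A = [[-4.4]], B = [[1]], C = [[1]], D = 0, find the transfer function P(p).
P(p) = C(pI - A)⁻¹B + D.
Characteristic polynomial det(pI - A) = p + 4.4.
Numerator from C·adj(pI-A)·B + D·det(pI-A) = 1.
P(p) = (1)/(p + 4.4)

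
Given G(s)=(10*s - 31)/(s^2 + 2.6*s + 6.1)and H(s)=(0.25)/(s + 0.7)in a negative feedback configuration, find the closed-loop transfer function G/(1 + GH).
Closed-loop T = G/(1+GH).
Numerator: G_num * H_den = 10*s^2 - 24*s - 21.7.
Denominator: G_den * H_den + G_num * H_num = (s^3 + 3.3*s^2 + 7.92*s + 4.27) + (2.5*s - 7.75) = s^3 + 3.3*s^2 + 10.42*s - 3.48.
T(s) = (10*s^2 - 24*s - 21.7)/(s^3 + 3.3*s^2 + 10.42*s - 3.48)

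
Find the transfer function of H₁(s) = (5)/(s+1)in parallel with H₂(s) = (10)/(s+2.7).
Parallel: H = H₁ + H₂ = (n₁·d₂ + n₂·d₁)/(d₁·d₂).
n₁·d₂ = 5*s + 13.5. n₂·d₁ = 10*s + 10. Sum = 15*s + 23.5. d₁·d₂ = s^2 + 3.7*s + 2.7.
H(s) = (15*s + 23.5)/(s^2 + 3.7*s + 2.7)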